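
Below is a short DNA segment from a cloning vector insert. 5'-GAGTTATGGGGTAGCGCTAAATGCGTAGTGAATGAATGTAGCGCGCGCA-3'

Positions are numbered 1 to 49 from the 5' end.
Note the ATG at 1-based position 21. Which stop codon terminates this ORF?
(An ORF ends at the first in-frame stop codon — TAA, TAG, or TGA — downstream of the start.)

TGA

Codons from position 21: ATG (21–23), CGT (24–26), AGT (27–29), GAA (30–32), TGA (33–35).
The first in-frame stop codon is TGA.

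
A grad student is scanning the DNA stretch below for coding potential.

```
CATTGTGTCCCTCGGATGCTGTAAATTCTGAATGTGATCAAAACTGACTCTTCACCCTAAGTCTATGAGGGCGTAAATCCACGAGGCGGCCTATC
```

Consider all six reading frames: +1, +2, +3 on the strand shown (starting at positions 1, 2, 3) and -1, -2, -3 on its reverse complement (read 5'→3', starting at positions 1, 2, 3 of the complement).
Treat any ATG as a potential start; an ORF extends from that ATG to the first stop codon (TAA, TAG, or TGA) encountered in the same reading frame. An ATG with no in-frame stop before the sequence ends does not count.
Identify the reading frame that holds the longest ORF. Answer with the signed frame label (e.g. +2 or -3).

Reverse complement (5'→3'): GATAGGCCGCCTCGTGGATTTACGCCCTCATAGACTTAGGGTGAAGAGTCAGTTTTGATCACATTCAGAATTTACAGCATCCGAGGGACACAATG
Frame +1: CAT TGT GTC CCT CGG ATG CTG TAA ATT CTG AAT GTG ATC AAA ACT GAC TCT TCA CCC TAA GTC TAT GAG GGC GTA AAT CCA CGA GGC GGC CTA — ATG at 16, stop TAA at 22 → 9 nt.
Frame +2: ATT GTG TCC CTC GGA TGC TGT AAA TTC TGA ATG TGA TCA AAA CTG ACT CTT CAC CCT AAG TCT ATG AGG GCG TAA ATC CAC GAG GCG GCC TAT — ATG at 32, stop TGA at 35 → 6 nt; ATG at 65, stop TAA at 74 → 12 nt.
Frame +3: TTG TGT CCC TCG GAT GCT GTA AAT TCT GAA TGT GAT CAA AAC TGA CTC TTC ACC CTA AGT CTA TGA GGG CGT AAA TCC ACG AGG CGG CCT ATC — no ATG→stop ORF.
Frame -1: GAT AGG CCG CCT CGT GGA TTT ACG CCC TCA TAG ACT TAG GGT GAA GAG TCA GTT TTG ATC ACA TTC AGA ATT TAC AGC ATC CGA GGG ACA CAA — no ATG→stop ORF.
Frame -2: ATA GGC CGC CTC GTG GAT TTA CGC CCT CAT AGA CTT AGG GTG AAG AGT CAG TTT TGA TCA CAT TCA GAA TTT ACA GCA TCC GAG GGA CAC AAT — no ATG→stop ORF.
Frame -3: TAG GCC GCC TCG TGG ATT TAC GCC CTC ATA GAC TTA GGG TGA AGA GTC AGT TTT GAT CAC ATT CAG AAT TTA CAG CAT CCG AGG GAC ACA ATG — no ATG→stop ORF.
Longest ORF is 12 nt in frame +2 (positions 65–76).

+2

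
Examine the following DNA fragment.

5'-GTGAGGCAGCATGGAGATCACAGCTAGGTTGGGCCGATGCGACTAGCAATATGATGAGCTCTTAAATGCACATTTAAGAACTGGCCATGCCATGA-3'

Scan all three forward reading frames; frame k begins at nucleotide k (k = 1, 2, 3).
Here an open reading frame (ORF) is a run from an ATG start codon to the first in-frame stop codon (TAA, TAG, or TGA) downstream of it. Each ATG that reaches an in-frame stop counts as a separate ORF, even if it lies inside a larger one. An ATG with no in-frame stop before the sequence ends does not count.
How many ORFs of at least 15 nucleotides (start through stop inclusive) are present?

3

Frame 1: GTG AGG CAG CAT GGA GAT CAC AGC TAG GTT GGG CCG ATG CGA CTA GCA ATA TGA TGA GCT CTT AAA TGC ACA TTT AAG AAC TGG CCA TGC CAT — ATG at 37, stop TGA at 52 → 18 nt.
Frame 2: TGA GGC AGC ATG GAG ATC ACA GCT AGG TTG GGC CGA TGC GAC TAG CAA TAT GAT GAG CTC TTA AAT GCA CAT TTA AGA ACT GGC CAT GCC ATG — ATG at 11, stop TAG at 44 → 36 nt.
Frame 3: GAG GCA GCA TGG AGA TCA CAG CTA GGT TGG GCC GAT GCG ACT AGC AAT ATG ATG AGC TCT TAA ATG CAC ATT TAA GAA CTG GCC ATG CCA TGA — ATG at 51, stop TAA at 63 → 15 nt; ATG at 54, stop TAA at 63 → 12 nt; ATG at 66, stop TAA at 75 → 12 nt; ATG at 87, stop TGA at 93 → 9 nt.
ORFs ≥ 15 nucleotides: frame 1 37–54 (18 nucleotides), frame 2 11–46 (36 nucleotides), frame 3 51–65 (15 nucleotides). Count = 3.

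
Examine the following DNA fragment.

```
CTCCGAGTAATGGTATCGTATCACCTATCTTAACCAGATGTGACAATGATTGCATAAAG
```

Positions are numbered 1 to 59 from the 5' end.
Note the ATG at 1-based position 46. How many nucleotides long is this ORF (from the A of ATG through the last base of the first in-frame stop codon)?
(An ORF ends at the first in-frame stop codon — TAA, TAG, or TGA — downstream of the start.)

Codons from position 46: ATG (46–48), ATT (49–51), GCA (52–54), TAA (55–57).
TAA is the first in-frame stop; ORF spans 46–57, 12 nucleotides.

12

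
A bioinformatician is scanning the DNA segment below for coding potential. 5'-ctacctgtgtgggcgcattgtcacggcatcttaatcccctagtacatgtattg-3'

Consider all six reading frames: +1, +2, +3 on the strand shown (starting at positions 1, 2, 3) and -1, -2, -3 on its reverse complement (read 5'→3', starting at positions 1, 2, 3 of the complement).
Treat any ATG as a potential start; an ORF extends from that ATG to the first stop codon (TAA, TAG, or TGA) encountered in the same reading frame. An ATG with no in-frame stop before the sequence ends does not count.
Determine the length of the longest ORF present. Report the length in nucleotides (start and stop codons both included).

Reverse complement (5'→3'): CAATACATGTACTAGGGGATTAAGATGCCGTGACAATGCGCCCACACAGGTAG
Frame +1: CTA CCT GTG TGG GCG CAT TGT CAC GGC ATC TTA ATC CCC TAG TAC ATG TAT — no ATG→stop ORF.
Frame +2: TAC CTG TGT GGG CGC ATT GTC ACG GCA TCT TAA TCC CCT AGT ACA TGT ATT — no ATG→stop ORF.
Frame +3: ACC TGT GTG GGC GCA TTG TCA CGG CAT CTT AAT CCC CTA GTA CAT GTA TTG — no ATG→stop ORF.
Frame -1: CAA TAC ATG TAC TAG GGG ATT AAG ATG CCG TGA CAA TGC GCC CAC ACA GGT — ATG at 7, stop TAG at 13 → 9 nt; ATG at 25, stop TGA at 31 → 9 nt.
Frame -2: AAT ACA TGT ACT AGG GGA TTA AGA TGC CGT GAC AAT GCG CCC ACA CAG GTA — no ATG→stop ORF.
Frame -3: ATA CAT GTA CTA GGG GAT TAA GAT GCC GTG ACA ATG CGC CCA CAC AGG TAG — ATG at 36, stop TAG at 51 → 18 nt.
Longest: frame -3, positions 36–53, 18 nt = 6 codons = 5 aa. → 18 nucleotides.

18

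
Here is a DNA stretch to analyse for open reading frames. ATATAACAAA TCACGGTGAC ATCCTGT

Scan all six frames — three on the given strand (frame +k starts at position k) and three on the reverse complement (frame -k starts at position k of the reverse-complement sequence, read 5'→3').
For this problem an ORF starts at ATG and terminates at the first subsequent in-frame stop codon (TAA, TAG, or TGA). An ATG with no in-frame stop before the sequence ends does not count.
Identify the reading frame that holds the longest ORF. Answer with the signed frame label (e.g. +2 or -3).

-3

Reverse complement (5'→3'): ACAGGATGTCACCGTGATTTGTTATAT
Frame +1: ATA TAA CAA ATC ACG GTG ACA TCC TGT — no ATG→stop ORF.
Frame +2: TAT AAC AAA TCA CGG TGA CAT CCT — no ATG→stop ORF.
Frame +3: ATA ACA AAT CAC GGT GAC ATC CTG — no ATG→stop ORF.
Frame -1: ACA GGA TGT CAC CGT GAT TTG TTA TAT — no ATG→stop ORF.
Frame -2: CAG GAT GTC ACC GTG ATT TGT TAT — no ATG→stop ORF.
Frame -3: AGG ATG TCA CCG TGA TTT GTT ATA — ATG at 6, stop TGA at 15 → 12 nt.
Longest ORF is 12 nt in frame -3 (positions 6–17).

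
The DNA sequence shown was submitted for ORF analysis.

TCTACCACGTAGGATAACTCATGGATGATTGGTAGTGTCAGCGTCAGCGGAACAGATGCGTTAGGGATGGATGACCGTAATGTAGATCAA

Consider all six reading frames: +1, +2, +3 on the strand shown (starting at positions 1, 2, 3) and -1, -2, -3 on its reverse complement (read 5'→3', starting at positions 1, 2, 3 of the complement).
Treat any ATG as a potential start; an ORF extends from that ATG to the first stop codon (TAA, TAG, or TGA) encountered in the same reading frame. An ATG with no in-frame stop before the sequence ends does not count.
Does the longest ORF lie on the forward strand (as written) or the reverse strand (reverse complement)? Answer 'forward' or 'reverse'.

reverse

Reverse complement (5'→3'): TTGATCTACATTACGGTCATCCATCCCTAACGCATCTGTTCCGCTGACGCTGACACTACCAATCATCCATGAGTTATCCTACGTGGTAGA
Frame +1: TCT ACC ACG TAG GAT AAC TCA TGG ATG ATT GGT AGT GTC AGC GTC AGC GGA ACA GAT GCG TTA GGG ATG GAT GAC CGT AAT GTA GAT CAA — no ATG→stop ORF.
Frame +2: CTA CCA CGT AGG ATA ACT CAT GGA TGA TTG GTA GTG TCA GCG TCA GCG GAA CAG ATG CGT TAG GGA TGG ATG ACC GTA ATG TAG ATC — ATG at 56, stop TAG at 62 → 9 nt; ATG at 71, stop TAG at 83 → 15 nt; ATG at 80, stop TAG at 83 → 6 nt.
Frame +3: TAC CAC GTA GGA TAA CTC ATG GAT GAT TGG TAG TGT CAG CGT CAG CGG AAC AGA TGC GTT AGG GAT GGA TGA CCG TAA TGT AGA TCA — ATG at 21, stop TAG at 33 → 15 nt.
Frame -1: TTG ATC TAC ATT ACG GTC ATC CAT CCC TAA CGC ATC TGT TCC GCT GAC GCT GAC ACT ACC AAT CAT CCA TGA GTT ATC CTA CGT GGT AGA — no ATG→stop ORF.
Frame -2: TGA TCT ACA TTA CGG TCA TCC ATC CCT AAC GCA TCT GTT CCG CTG ACG CTG ACA CTA CCA ATC ATC CAT GAG TTA TCC TAC GTG GTA — no ATG→stop ORF.
Frame -3: GAT CTA CAT TAC GGT CAT CCA TCC CTA ACG CAT CTG TTC CGC TGA CGC TGA CAC TAC CAA TCA TCC ATG AGT TAT CCT ACG TGG TAG — ATG at 69, stop TAG at 87 → 21 nt.
Forward-strand max 15 nt; reverse-strand max 21 nt. The reverse strand has the longer ORF.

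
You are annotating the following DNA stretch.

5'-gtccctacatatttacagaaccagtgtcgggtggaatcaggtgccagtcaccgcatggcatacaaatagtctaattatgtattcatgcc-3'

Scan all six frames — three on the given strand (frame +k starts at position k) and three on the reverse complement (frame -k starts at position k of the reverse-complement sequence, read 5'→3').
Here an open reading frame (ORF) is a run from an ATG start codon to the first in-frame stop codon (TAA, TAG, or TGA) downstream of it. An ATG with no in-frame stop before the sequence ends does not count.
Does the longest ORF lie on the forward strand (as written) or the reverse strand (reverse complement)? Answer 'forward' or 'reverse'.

Reverse complement (5'→3'): GGCATGAATACATAATTAGACTATTTGTATGCCATGCGGTGACTGGCACCTGATTCCACCCGACACTGGTTCTGTAAATATGTAGGGAC
Frame +1: GTC CCT ACA TAT TTA CAG AAC CAG TGT CGG GTG GAA TCA GGT GCC AGT CAC CGC ATG GCA TAC AAA TAG TCT AAT TAT GTA TTC ATG — ATG at 55, stop TAG at 67 → 15 nt.
Frame +2: TCC CTA CAT ATT TAC AGA ACC AGT GTC GGG TGG AAT CAG GTG CCA GTC ACC GCA TGG CAT ACA AAT AGT CTA ATT ATG TAT TCA TGC — no ATG→stop ORF.
Frame +3: CCC TAC ATA TTT ACA GAA CCA GTG TCG GGT GGA ATC AGG TGC CAG TCA CCG CAT GGC ATA CAA ATA GTC TAA TTA TGT ATT CAT GCC — no ATG→stop ORF.
Frame -1: GGC ATG AAT ACA TAA TTA GAC TAT TTG TAT GCC ATG CGG TGA CTG GCA CCT GAT TCC ACC CGA CAC TGG TTC TGT AAA TAT GTA GGG — ATG at 4, stop TAA at 13 → 12 nt; ATG at 34, stop TGA at 40 → 9 nt.
Frame -2: GCA TGA ATA CAT AAT TAG ACT ATT TGT ATG CCA TGC GGT GAC TGG CAC CTG ATT CCA CCC GAC ACT GGT TCT GTA AAT ATG TAG GGA — ATG at 29, stop TAG at 83 → 57 nt; ATG at 80, stop TAG at 83 → 6 nt.
Frame -3: CAT GAA TAC ATA ATT AGA CTA TTT GTA TGC CAT GCG GTG ACT GGC ACC TGA TTC CAC CCG ACA CTG GTT CTG TAA ATA TGT AGG GAC — no ATG→stop ORF.
Forward-strand max 15 nt; reverse-strand max 57 nt. The reverse strand has the longer ORF.

reverse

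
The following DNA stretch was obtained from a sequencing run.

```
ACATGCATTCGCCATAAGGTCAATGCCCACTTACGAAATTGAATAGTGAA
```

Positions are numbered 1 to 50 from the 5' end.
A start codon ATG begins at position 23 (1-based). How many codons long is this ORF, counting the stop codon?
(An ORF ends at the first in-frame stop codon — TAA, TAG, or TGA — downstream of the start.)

Codons from position 23: ATG (23–25), CCC (26–28), ACT (29–31), TAC (32–34), GAA (35–37), ATT (38–40), GAA (41–43), TAG (44–46).
TAG is the first in-frame stop; that's 8 codons including the stop.

8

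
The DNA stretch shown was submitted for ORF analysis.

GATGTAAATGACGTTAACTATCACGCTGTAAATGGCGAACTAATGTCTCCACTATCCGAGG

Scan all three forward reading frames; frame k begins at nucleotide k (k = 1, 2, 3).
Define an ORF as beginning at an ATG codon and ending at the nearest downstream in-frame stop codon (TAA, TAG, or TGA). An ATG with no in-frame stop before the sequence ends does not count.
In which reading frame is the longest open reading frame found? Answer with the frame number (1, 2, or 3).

Frame 1: GAT GTA AAT GAC GTT AAC TAT CAC GCT GTA AAT GGC GAA CTA ATG TCT CCA CTA TCC GAG — no ATG→stop ORF.
Frame 2: ATG TAA ATG ACG TTA ACT ATC ACG CTG TAA ATG GCG AAC TAA TGT CTC CAC TAT CCG AGG — ATG at 2, stop TAA at 5 → 6 nt; ATG at 8, stop TAA at 29 → 24 nt; ATG at 32, stop TAA at 41 → 12 nt.
Frame 3: TGT AAA TGA CGT TAA CTA TCA CGC TGT AAA TGG CGA ACT AAT GTC TCC ACT ATC CGA — no ATG→stop ORF.
Longest ORF is 24 nt in frame 2 (positions 8–31).

2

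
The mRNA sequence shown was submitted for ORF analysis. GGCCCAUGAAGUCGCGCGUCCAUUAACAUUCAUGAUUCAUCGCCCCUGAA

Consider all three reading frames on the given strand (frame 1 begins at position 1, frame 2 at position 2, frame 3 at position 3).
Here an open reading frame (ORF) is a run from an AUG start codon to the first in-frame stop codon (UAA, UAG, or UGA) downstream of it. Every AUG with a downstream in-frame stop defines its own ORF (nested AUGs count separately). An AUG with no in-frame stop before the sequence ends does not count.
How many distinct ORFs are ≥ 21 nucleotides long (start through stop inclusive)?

Frame 1: GGC CCA UGA AGU CGC GCG UCC AUU AAC AUU CAU GAU UCA UCG CCC CUG — no AUG→stop ORF.
Frame 2: GCC CAU GAA GUC GCG CGU CCA UUA ACA UUC AUG AUU CAU CGC CCC UGA — AUG at 32, stop UGA at 47 → 18 nt.
Frame 3: CCC AUG AAG UCG CGC GUC CAU UAA CAU UCA UGA UUC AUC GCC CCU GAA — AUG at 6, stop UAA at 24 → 21 nt.
ORFs ≥ 21 nucleotides: frame 3 6–26 (21 nucleotides). Count = 1.

1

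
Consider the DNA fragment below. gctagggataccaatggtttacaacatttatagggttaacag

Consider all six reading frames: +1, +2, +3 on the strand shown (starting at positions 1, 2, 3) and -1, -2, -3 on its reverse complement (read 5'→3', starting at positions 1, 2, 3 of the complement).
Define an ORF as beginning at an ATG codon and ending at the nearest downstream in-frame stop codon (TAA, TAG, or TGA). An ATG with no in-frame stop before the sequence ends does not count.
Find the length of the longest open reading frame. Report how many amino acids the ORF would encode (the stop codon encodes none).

2

Reverse complement (5'→3'): CTGTTAACCCTATAAATGTTGTAAACCATTGGTATCCCTAGC
Frame +1: GCT AGG GAT ACC AAT GGT TTA CAA CAT TTA TAG GGT TAA CAG — no ATG→stop ORF.
Frame +2: CTA GGG ATA CCA ATG GTT TAC AAC ATT TAT AGG GTT AAC — no ATG→stop ORF.
Frame +3: TAG GGA TAC CAA TGG TTT ACA ACA TTT ATA GGG TTA ACA — no ATG→stop ORF.
Frame -1: CTG TTA ACC CTA TAA ATG TTG TAA ACC ATT GGT ATC CCT AGC — ATG at 16, stop TAA at 22 → 9 nt.
Frame -2: TGT TAA CCC TAT AAA TGT TGT AAA CCA TTG GTA TCC CTA — no ATG→stop ORF.
Frame -3: GTT AAC CCT ATA AAT GTT GTA AAC CAT TGG TAT CCC TAG — no ATG→stop ORF.
Longest: frame -1, positions 16–24, 9 nt = 3 codons = 2 aa. → 2 amino acids.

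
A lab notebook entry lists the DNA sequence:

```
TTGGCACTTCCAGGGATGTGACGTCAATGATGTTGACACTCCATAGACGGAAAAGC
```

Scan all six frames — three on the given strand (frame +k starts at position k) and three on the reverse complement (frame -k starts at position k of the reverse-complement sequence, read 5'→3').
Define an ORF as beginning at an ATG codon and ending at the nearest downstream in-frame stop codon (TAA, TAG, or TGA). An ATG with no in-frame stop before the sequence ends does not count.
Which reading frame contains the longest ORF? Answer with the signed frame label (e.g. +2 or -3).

-1

Reverse complement (5'→3'): GCTTTTCCGTCTATGGAGTGTCAACATCATTGACGTCACATCCCTGGAAGTGCCAA
Frame +1: TTG GCA CTT CCA GGG ATG TGA CGT CAA TGA TGT TGA CAC TCC ATA GAC GGA AAA — ATG at 16, stop TGA at 19 → 6 nt.
Frame +2: TGG CAC TTC CAG GGA TGT GAC GTC AAT GAT GTT GAC ACT CCA TAG ACG GAA AAG — no ATG→stop ORF.
Frame +3: GGC ACT TCC AGG GAT GTG ACG TCA ATG ATG TTG ACA CTC CAT AGA CGG AAA AGC — no ATG→stop ORF.
Frame -1: GCT TTT CCG TCT ATG GAG TGT CAA CAT CAT TGA CGT CAC ATC CCT GGA AGT GCC — ATG at 13, stop TGA at 31 → 21 nt.
Frame -2: CTT TTC CGT CTA TGG AGT GTC AAC ATC ATT GAC GTC ACA TCC CTG GAA GTG CCA — no ATG→stop ORF.
Frame -3: TTT TCC GTC TAT GGA GTG TCA ACA TCA TTG ACG TCA CAT CCC TGG AAG TGC CAA — no ATG→stop ORF.
Longest ORF is 21 nt in frame -1 (positions 13–33).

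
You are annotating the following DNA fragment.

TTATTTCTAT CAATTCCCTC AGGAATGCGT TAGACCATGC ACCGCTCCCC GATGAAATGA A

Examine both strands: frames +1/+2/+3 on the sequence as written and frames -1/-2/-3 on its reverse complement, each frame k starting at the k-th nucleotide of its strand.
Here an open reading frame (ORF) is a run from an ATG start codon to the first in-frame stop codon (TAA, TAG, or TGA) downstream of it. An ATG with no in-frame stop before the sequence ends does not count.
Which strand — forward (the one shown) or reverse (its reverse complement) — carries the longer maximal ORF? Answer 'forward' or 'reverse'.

Reverse complement (5'→3'): TTCATTTCATCGGGGAGCGGTGCATGGTCTAACGCATTCCTGAGGGAATTGATAGAAATAA
Frame +1: TTA TTT CTA TCA ATT CCC TCA GGA ATG CGT TAG ACC ATG CAC CGC TCC CCG ATG AAA TGA — ATG at 25, stop TAG at 31 → 9 nt; ATG at 37, stop TGA at 58 → 24 nt; ATG at 52, stop TGA at 58 → 9 nt.
Frame +2: TAT TTC TAT CAA TTC CCT CAG GAA TGC GTT AGA CCA TGC ACC GCT CCC CGA TGA AAT GAA — no ATG→stop ORF.
Frame +3: ATT TCT ATC AAT TCC CTC AGG AAT GCG TTA GAC CAT GCA CCG CTC CCC GAT GAA ATG — no ATG→stop ORF.
Frame -1: TTC ATT TCA TCG GGG AGC GGT GCA TGG TCT AAC GCA TTC CTG AGG GAA TTG ATA GAA ATA — no ATG→stop ORF.
Frame -2: TCA TTT CAT CGG GGA GCG GTG CAT GGT CTA ACG CAT TCC TGA GGG AAT TGA TAG AAA TAA — no ATG→stop ORF.
Frame -3: CAT TTC ATC GGG GAG CGG TGC ATG GTC TAA CGC ATT CCT GAG GGA ATT GAT AGA AAT — ATG at 24, stop TAA at 30 → 9 nt.
Forward-strand max 24 nt; reverse-strand max 9 nt. The forward strand has the longer ORF.

forward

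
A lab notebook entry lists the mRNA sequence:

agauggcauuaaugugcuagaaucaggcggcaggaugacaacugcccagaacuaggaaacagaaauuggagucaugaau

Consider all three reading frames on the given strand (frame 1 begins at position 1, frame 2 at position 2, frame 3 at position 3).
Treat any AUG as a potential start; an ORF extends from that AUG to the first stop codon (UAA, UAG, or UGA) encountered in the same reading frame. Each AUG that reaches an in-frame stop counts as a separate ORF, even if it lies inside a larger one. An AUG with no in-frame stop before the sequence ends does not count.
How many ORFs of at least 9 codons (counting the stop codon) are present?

0

Frame 1: AGA UGG CAU UAA UGU GCU AGA AUC AGG CGG CAG GAU GAC AAC UGC CCA GAA CUA GGA AAC AGA AAU UGG AGU CAU GAA — no AUG→stop ORF.
Frame 2: GAU GGC AUU AAU GUG CUA GAA UCA GGC GGC AGG AUG ACA ACU GCC CAG AAC UAG GAA ACA GAA AUU GGA GUC AUG AAU — AUG at 35, stop UAG at 53 → 21 nt.
Frame 3: AUG GCA UUA AUG UGC UAG AAU CAG GCG GCA GGA UGA CAA CUG CCC AGA ACU AGG AAA CAG AAA UUG GAG UCA UGA — AUG at 3, stop UAG at 18 → 18 nt; AUG at 12, stop UAG at 18 → 9 nt.
No ORF reaches 9 codons. Count = 0.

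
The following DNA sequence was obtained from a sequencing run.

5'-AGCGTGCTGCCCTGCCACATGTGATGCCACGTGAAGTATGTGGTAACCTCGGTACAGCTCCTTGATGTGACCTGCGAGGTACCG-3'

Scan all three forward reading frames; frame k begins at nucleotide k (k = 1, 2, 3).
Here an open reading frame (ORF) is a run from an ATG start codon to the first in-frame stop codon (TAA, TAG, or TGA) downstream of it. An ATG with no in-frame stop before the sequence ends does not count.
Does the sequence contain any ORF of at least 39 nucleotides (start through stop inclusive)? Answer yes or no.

Frame 1: AGC GTG CTG CCC TGC CAC ATG TGA TGC CAC GTG AAG TAT GTG GTA ACC TCG GTA CAG CTC CTT GAT GTG ACC TGC GAG GTA CCG — ATG at 19, stop TGA at 22 → 6 nt.
Frame 2: GCG TGC TGC CCT GCC ACA TGT GAT GCC ACG TGA AGT ATG TGG TAA CCT CGG TAC AGC TCC TTG ATG TGA CCT GCG AGG TAC — ATG at 38, stop TAA at 44 → 9 nt; ATG at 65, stop TGA at 68 → 6 nt.
Frame 3: CGT GCT GCC CTG CCA CAT GTG ATG CCA CGT GAA GTA TGT GGT AAC CTC GGT ACA GCT CCT TGA TGT GAC CTG CGA GGT ACC — ATG at 24, stop TGA at 63 → 42 nt.
Frame 3 has an ORF of 42 nucleotides (positions 24–65) ≥ 39, so yes.

yes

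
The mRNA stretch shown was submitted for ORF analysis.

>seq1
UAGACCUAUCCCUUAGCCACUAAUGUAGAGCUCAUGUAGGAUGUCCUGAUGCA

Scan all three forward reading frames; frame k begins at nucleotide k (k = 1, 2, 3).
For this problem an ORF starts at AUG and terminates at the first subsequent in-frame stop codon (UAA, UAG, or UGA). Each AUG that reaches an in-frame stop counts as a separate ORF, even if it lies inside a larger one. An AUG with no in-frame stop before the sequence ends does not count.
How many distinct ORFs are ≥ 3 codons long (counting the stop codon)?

1

Frame 1: UAG ACC UAU CCC UUA GCC ACU AAU GUA GAG CUC AUG UAG GAU GUC CUG AUG — AUG at 34, stop UAG at 37 → 6 nt.
Frame 2: AGA CCU AUC CCU UAG CCA CUA AUG UAG AGC UCA UGU AGG AUG UCC UGA UGC — AUG at 23, stop UAG at 26 → 6 nt; AUG at 41, stop UGA at 47 → 9 nt.
Frame 3: GAC CUA UCC CUU AGC CAC UAA UGU AGA GCU CAU GUA GGA UGU CCU GAU GCA — no AUG→stop ORF.
ORFs ≥ 3 codons: frame 2 41–49 (3 codons). Count = 1.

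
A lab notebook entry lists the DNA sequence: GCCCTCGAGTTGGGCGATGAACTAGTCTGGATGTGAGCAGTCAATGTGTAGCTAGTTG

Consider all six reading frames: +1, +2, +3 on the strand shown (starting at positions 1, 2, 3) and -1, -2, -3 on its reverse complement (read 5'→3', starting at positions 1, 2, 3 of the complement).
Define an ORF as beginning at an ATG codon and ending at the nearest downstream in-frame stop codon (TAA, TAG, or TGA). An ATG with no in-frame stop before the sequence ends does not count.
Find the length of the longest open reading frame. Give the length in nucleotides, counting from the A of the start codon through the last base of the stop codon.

Reverse complement (5'→3'): CAACTAGCTACACATTGACTGCTCACATCCAGACTAGTTCATCGCCCAACTCGAGGGC
Frame +1: GCC CTC GAG TTG GGC GAT GAA CTA GTC TGG ATG TGA GCA GTC AAT GTG TAG CTA GTT — ATG at 31, stop TGA at 34 → 6 nt.
Frame +2: CCC TCG AGT TGG GCG ATG AAC TAG TCT GGA TGT GAG CAG TCA ATG TGT AGC TAG TTG — ATG at 17, stop TAG at 23 → 9 nt; ATG at 44, stop TAG at 53 → 12 nt.
Frame +3: CCT CGA GTT GGG CGA TGA ACT AGT CTG GAT GTG AGC AGT CAA TGT GTA GCT AGT — no ATG→stop ORF.
Frame -1: CAA CTA GCT ACA CAT TGA CTG CTC ACA TCC AGA CTA GTT CAT CGC CCA ACT CGA GGG — no ATG→stop ORF.
Frame -2: AAC TAG CTA CAC ATT GAC TGC TCA CAT CCA GAC TAG TTC ATC GCC CAA CTC GAG GGC — no ATG→stop ORF.
Frame -3: ACT AGC TAC ACA TTG ACT GCT CAC ATC CAG ACT AGT TCA TCG CCC AAC TCG AGG — no ATG→stop ORF.
Longest: frame +2, positions 44–55, 12 nt = 4 codons = 3 aa. → 12 nucleotides.

12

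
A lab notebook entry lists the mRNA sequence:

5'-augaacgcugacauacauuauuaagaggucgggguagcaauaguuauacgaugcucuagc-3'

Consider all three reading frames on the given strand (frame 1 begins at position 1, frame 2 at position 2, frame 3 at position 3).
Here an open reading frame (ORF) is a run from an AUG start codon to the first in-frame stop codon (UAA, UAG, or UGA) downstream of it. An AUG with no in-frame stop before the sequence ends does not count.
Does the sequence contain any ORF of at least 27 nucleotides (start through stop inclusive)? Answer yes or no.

no

Frame 1: AUG AAC GCU GAC AUA CAU UAU UAA GAG GUC GGG GUA GCA AUA GUU AUA CGA UGC UCU AGC — AUG at 1, stop UAA at 22 → 24 nt.
Frame 2: UGA ACG CUG ACA UAC AUU AUU AAG AGG UCG GGG UAG CAA UAG UUA UAC GAU GCU CUA — no AUG→stop ORF.
Frame 3: GAA CGC UGA CAU ACA UUA UUA AGA GGU CGG GGU AGC AAU AGU UAU ACG AUG CUC UAG — AUG at 51, stop UAG at 57 → 9 nt.
Largest ORF found is 24 nucleotides < 27, so no.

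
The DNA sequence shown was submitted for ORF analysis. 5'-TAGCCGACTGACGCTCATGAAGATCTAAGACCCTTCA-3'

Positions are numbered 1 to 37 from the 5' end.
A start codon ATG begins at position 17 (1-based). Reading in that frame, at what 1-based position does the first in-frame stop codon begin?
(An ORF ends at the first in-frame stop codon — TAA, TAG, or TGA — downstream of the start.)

26

Codons from position 17: ATG (17–19), AAG (20–22), ATC (23–25), TAA (26–28).
TAA is a stop codon; it begins at position 26.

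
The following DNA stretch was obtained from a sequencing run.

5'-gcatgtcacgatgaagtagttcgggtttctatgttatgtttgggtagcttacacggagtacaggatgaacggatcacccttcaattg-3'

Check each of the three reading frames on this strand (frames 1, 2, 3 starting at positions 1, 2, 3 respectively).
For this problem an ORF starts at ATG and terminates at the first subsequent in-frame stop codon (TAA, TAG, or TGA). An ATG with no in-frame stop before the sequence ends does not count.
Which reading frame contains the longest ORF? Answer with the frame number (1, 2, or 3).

Frame 1: GCA TGT CAC GAT GAA GTA GTT CGG GTT TCT ATG TTA TGT TTG GGT AGC TTA CAC GGA GTA CAG GAT GAA CGG ATC ACC CTT CAA TTG — no ATG→stop ORF.
Frame 2: CAT GTC ACG ATG AAG TAG TTC GGG TTT CTA TGT TAT GTT TGG GTA GCT TAC ACG GAG TAC AGG ATG AAC GGA TCA CCC TTC AAT — ATG at 11, stop TAG at 17 → 9 nt.
Frame 3: ATG TCA CGA TGA AGT AGT TCG GGT TTC TAT GTT ATG TTT GGG TAG CTT ACA CGG AGT ACA GGA TGA ACG GAT CAC CCT TCA ATT — ATG at 3, stop TGA at 12 → 12 nt; ATG at 36, stop TAG at 45 → 12 nt.
Longest ORF is 12 nt in frame 3 (positions 3–14).

3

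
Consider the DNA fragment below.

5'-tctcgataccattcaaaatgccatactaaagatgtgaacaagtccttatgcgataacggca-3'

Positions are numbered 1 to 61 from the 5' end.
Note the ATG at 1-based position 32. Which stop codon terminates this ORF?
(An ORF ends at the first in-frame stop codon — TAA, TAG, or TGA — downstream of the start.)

Codons from position 32: ATG (32–34), TGA (35–37).
The first in-frame stop codon is TGA.

TGA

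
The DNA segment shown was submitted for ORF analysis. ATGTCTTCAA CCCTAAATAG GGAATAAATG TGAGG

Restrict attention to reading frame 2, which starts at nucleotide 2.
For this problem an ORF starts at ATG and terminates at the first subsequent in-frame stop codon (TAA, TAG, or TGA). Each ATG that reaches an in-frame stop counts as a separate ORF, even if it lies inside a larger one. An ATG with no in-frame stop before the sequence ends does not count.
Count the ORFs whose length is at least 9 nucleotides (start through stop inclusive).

Frame 2: TGT CTT CAA CCC TAA ATA GGG AAT AAA TGT GAG — no ATG→stop ORF.
No ORF reaches 9 nucleotides. Count = 0.

0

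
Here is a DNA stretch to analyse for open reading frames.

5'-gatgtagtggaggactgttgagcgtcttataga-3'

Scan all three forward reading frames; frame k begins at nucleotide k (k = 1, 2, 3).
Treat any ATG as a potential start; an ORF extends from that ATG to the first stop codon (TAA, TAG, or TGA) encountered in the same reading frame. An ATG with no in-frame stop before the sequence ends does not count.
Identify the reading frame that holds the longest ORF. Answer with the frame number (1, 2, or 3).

Frame 1: GAT GTA GTG GAG GAC TGT TGA GCG TCT TAT AGA — no ATG→stop ORF.
Frame 2: ATG TAG TGG AGG ACT GTT GAG CGT CTT ATA — ATG at 2, stop TAG at 5 → 6 nt.
Frame 3: TGT AGT GGA GGA CTG TTG AGC GTC TTA TAG — no ATG→stop ORF.
Longest ORF is 6 nt in frame 2 (positions 2–7).

2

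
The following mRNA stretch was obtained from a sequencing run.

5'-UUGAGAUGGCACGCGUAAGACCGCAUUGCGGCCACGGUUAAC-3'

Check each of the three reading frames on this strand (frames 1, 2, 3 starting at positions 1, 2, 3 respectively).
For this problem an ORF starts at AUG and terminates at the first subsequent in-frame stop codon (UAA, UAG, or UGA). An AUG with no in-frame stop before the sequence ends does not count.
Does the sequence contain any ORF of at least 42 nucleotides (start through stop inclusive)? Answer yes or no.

Frame 1: UUG AGA UGG CAC GCG UAA GAC CGC AUU GCG GCC ACG GUU AAC — no AUG→stop ORF.
Frame 2: UGA GAU GGC ACG CGU AAG ACC GCA UUG CGG CCA CGG UUA — no AUG→stop ORF.
Frame 3: GAG AUG GCA CGC GUA AGA CCG CAU UGC GGC CAC GGU UAA — AUG at 6, stop UAA at 39 → 36 nt.
Largest ORF found is 36 nucleotides < 42, so no.

no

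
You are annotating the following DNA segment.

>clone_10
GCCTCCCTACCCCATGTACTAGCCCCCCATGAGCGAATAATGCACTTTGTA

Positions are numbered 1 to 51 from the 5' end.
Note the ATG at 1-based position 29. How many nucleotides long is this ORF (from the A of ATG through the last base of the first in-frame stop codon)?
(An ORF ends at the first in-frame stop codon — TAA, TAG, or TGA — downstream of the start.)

Codons from position 29: ATG (29–31), AGC (32–34), GAA (35–37), TAA (38–40).
TAA is the first in-frame stop; ORF spans 29–40, 12 nucleotides.

12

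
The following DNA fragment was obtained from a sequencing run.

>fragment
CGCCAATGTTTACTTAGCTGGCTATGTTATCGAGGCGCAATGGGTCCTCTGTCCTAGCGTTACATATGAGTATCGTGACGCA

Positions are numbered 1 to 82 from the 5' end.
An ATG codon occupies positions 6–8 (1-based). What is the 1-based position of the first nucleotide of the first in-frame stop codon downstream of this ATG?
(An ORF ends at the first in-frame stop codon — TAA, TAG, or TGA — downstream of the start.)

Codons from position 6: ATG (6–8), TTT (9–11), ACT (12–14), TAG (15–17).
TAG is a stop codon; it begins at position 15.

15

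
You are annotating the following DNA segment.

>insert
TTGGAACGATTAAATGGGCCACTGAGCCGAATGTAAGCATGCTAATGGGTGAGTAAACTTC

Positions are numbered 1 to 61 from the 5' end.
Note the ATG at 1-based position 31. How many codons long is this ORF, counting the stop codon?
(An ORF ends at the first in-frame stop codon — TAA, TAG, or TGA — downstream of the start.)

Codons from position 31: ATG (31–33), TAA (34–36).
TAA is the first in-frame stop; that's 2 codons including the stop.

2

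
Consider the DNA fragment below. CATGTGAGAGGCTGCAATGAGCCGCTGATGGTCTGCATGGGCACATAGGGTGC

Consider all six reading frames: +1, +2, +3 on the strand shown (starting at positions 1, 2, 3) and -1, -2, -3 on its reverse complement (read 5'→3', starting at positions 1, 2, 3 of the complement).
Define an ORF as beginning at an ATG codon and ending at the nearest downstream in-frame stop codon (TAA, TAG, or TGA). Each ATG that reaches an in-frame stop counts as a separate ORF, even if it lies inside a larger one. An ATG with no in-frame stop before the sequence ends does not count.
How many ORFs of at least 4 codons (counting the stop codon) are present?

3

Reverse complement (5'→3'): GCACCCTATGTGCCCATGCAGACCATCAGCGGCTCATTGCAGCCTCTCACATG
Frame +1: CAT GTG AGA GGC TGC AAT GAG CCG CTG ATG GTC TGC ATG GGC ACA TAG GGT — ATG at 28, stop TAG at 46 → 21 nt; ATG at 37, stop TAG at 46 → 12 nt.
Frame +2: ATG TGA GAG GCT GCA ATG AGC CGC TGA TGG TCT GCA TGG GCA CAT AGG GTG — ATG at 2, stop TGA at 5 → 6 nt; ATG at 17, stop TGA at 26 → 12 nt.
Frame +3: TGT GAG AGG CTG CAA TGA GCC GCT GAT GGT CTG CAT GGG CAC ATA GGG TGC — no ATG→stop ORF.
Frame -1: GCA CCC TAT GTG CCC ATG CAG ACC ATC AGC GGC TCA TTG CAG CCT CTC ACA — no ATG→stop ORF.
Frame -2: CAC CCT ATG TGC CCA TGC AGA CCA TCA GCG GCT CAT TGC AGC CTC TCA CAT — no ATG→stop ORF.
Frame -3: ACC CTA TGT GCC CAT GCA GAC CAT CAG CGG CTC ATT GCA GCC TCT CAC ATG — no ATG→stop ORF.
ORFs ≥ 4 codons: frame +1 28–48 (7 codons), frame +1 37–48 (4 codons), frame +2 17–28 (4 codons). Count = 3.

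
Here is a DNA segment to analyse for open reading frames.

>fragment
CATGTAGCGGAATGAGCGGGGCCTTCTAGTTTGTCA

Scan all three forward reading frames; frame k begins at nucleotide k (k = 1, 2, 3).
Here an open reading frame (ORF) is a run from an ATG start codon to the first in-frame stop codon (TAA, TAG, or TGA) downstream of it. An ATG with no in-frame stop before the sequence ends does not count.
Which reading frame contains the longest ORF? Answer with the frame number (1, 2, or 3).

3

Frame 1: CAT GTA GCG GAA TGA GCG GGG CCT TCT AGT TTG TCA — no ATG→stop ORF.
Frame 2: ATG TAG CGG AAT GAG CGG GGC CTT CTA GTT TGT — ATG at 2, stop TAG at 5 → 6 nt.
Frame 3: TGT AGC GGA ATG AGC GGG GCC TTC TAG TTT GTC — ATG at 12, stop TAG at 27 → 18 nt.
Longest ORF is 18 nt in frame 3 (positions 12–29).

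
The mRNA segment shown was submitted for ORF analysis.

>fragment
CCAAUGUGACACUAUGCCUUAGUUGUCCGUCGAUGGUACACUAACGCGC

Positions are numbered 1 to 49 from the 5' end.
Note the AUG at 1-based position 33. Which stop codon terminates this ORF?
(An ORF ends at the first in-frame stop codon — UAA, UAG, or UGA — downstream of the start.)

Codons from position 33: AUG (33–35), GUA (36–38), CAC (39–41), UAA (42–44).
The first in-frame stop codon is UAA.

UAA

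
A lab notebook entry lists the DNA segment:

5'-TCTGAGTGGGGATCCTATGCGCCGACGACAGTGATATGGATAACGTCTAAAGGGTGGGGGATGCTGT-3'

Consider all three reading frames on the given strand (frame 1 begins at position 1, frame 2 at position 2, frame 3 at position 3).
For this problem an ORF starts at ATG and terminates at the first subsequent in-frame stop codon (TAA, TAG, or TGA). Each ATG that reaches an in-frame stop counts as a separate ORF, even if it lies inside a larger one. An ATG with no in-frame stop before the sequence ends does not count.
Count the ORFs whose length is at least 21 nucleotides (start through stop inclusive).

0

Frame 1: TCT GAG TGG GGA TCC TAT GCG CCG ACG ACA GTG ATA TGG ATA ACG TCT AAA GGG TGG GGG ATG CTG — no ATG→stop ORF.
Frame 2: CTG AGT GGG GAT CCT ATG CGC CGA CGA CAG TGA TAT GGA TAA CGT CTA AAG GGT GGG GGA TGC TGT — ATG at 17, stop TGA at 32 → 18 nt.
Frame 3: TGA GTG GGG ATC CTA TGC GCC GAC GAC AGT GAT ATG GAT AAC GTC TAA AGG GTG GGG GAT GCT — ATG at 36, stop TAA at 48 → 15 nt.
No ORF reaches 21 nucleotides. Count = 0.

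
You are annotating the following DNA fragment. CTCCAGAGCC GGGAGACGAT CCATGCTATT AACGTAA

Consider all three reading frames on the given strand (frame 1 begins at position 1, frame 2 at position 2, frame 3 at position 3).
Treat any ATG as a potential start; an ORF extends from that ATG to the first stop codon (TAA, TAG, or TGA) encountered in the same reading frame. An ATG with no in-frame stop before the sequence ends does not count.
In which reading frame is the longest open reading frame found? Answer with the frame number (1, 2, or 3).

Frame 1: CTC CAG AGC CGG GAG ACG ATC CAT GCT ATT AAC GTA — no ATG→stop ORF.
Frame 2: TCC AGA GCC GGG AGA CGA TCC ATG CTA TTA ACG TAA — ATG at 23, stop TAA at 35 → 15 nt.
Frame 3: CCA GAG CCG GGA GAC GAT CCA TGC TAT TAA CGT — no ATG→stop ORF.
Longest ORF is 15 nt in frame 2 (positions 23–37).

2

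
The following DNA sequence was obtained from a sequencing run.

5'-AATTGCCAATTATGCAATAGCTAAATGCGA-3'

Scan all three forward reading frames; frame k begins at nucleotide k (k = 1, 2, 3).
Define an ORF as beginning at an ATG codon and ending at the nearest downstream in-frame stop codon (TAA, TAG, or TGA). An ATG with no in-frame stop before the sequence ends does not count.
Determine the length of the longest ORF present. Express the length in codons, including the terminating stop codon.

Frame 1: AAT TGC CAA TTA TGC AAT AGC TAA ATG CGA — no ATG→stop ORF.
Frame 2: ATT GCC AAT TAT GCA ATA GCT AAA TGC — no ATG→stop ORF.
Frame 3: TTG CCA ATT ATG CAA TAG CTA AAT GCG — ATG at 12, stop TAG at 18 → 9 nt.
Longest: frame 3, positions 12–20, 9 nt = 3 codons = 2 aa. → 3 codons.

3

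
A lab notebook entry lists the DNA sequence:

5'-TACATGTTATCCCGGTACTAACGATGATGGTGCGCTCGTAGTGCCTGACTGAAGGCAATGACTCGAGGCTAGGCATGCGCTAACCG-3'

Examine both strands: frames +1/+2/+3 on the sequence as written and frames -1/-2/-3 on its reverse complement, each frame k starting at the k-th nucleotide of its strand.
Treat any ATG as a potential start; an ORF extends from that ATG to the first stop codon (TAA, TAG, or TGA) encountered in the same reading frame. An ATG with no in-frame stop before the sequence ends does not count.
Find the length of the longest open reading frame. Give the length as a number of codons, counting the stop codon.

Reverse complement (5'→3'): CGGTTAGCGCATGCCTAGCCTCGAGTCATTGCCTTCAGTCAGGCACTACGAGCGCACCATCATCGTTAGTACCGGGATAACATGTA
Frame +1: TAC ATG TTA TCC CGG TAC TAA CGA TGA TGG TGC GCT CGT AGT GCC TGA CTG AAG GCA ATG ACT CGA GGC TAG GCA TGC GCT AAC — ATG at 4, stop TAA at 19 → 18 nt; ATG at 58, stop TAG at 70 → 15 nt.
Frame +2: ACA TGT TAT CCC GGT ACT AAC GAT GAT GGT GCG CTC GTA GTG CCT GAC TGA AGG CAA TGA CTC GAG GCT AGG CAT GCG CTA ACC — no ATG→stop ORF.
Frame +3: CAT GTT ATC CCG GTA CTA ACG ATG ATG GTG CGC TCG TAG TGC CTG ACT GAA GGC AAT GAC TCG AGG CTA GGC ATG CGC TAA CCG — ATG at 24, stop TAG at 39 → 18 nt; ATG at 27, stop TAG at 39 → 15 nt; ATG at 75, stop TAA at 81 → 9 nt.
Frame -1: CGG TTA GCG CAT GCC TAG CCT CGA GTC ATT GCC TTC AGT CAG GCA CTA CGA GCG CAC CAT CAT CGT TAG TAC CGG GAT AAC ATG — no ATG→stop ORF.
Frame -2: GGT TAG CGC ATG CCT AGC CTC GAG TCA TTG CCT TCA GTC AGG CAC TAC GAG CGC ACC ATC ATC GTT AGT ACC GGG ATA ACA TGT — no ATG→stop ORF.
Frame -3: GTT AGC GCA TGC CTA GCC TCG AGT CAT TGC CTT CAG TCA GGC ACT ACG AGC GCA CCA TCA TCG TTA GTA CCG GGA TAA CAT GTA — no ATG→stop ORF.
Longest: frame +1, positions 4–21, 18 nt = 6 codons = 5 aa. → 6 codons.

6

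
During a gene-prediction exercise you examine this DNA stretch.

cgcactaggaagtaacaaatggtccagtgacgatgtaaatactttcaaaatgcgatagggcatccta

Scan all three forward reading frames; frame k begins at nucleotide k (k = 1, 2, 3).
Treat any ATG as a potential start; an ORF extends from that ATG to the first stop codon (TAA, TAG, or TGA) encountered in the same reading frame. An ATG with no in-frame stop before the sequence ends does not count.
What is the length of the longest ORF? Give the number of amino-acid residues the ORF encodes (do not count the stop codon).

3

Frame 1: CGC ACT AGG AAG TAA CAA ATG GTC CAG TGA CGA TGT AAA TAC TTT CAA AAT GCG ATA GGG CAT CCT — ATG at 19, stop TGA at 28 → 12 nt.
Frame 2: GCA CTA GGA AGT AAC AAA TGG TCC AGT GAC GAT GTA AAT ACT TTC AAA ATG CGA TAG GGC ATC CTA — ATG at 50, stop TAG at 56 → 9 nt.
Frame 3: CAC TAG GAA GTA ACA AAT GGT CCA GTG ACG ATG TAA ATA CTT TCA AAA TGC GAT AGG GCA TCC — ATG at 33, stop TAA at 36 → 6 nt.
Longest: frame 1, positions 19–30, 12 nt = 4 codons = 3 aa. → 3 amino acids.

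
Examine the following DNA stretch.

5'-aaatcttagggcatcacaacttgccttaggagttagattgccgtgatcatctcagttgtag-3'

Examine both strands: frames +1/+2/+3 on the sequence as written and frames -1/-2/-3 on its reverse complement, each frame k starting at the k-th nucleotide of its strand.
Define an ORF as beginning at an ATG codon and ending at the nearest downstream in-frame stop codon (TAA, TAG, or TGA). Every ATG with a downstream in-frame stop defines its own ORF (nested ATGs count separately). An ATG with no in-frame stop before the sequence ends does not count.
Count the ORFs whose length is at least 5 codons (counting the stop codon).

1

Reverse complement (5'→3'): CTACAACTGAGATGATCACGGCAATCTAACTCCTAAGGCAAGTTGTGATGCCCTAAGATTT
Frame +1: AAA TCT TAG GGC ATC ACA ACT TGC CTT AGG AGT TAG ATT GCC GTG ATC ATC TCA GTT GTA — no ATG→stop ORF.
Frame +2: AAT CTT AGG GCA TCA CAA CTT GCC TTA GGA GTT AGA TTG CCG TGA TCA TCT CAG TTG TAG — no ATG→stop ORF.
Frame +3: ATC TTA GGG CAT CAC AAC TTG CCT TAG GAG TTA GAT TGC CGT GAT CAT CTC AGT TGT — no ATG→stop ORF.
Frame -1: CTA CAA CTG AGA TGA TCA CGG CAA TCT AAC TCC TAA GGC AAG TTG TGA TGC CCT AAG ATT — no ATG→stop ORF.
Frame -2: TAC AAC TGA GAT GAT CAC GGC AAT CTA ACT CCT AAG GCA AGT TGT GAT GCC CTA AGA TTT — no ATG→stop ORF.
Frame -3: ACA ACT GAG ATG ATC ACG GCA ATC TAA CTC CTA AGG CAA GTT GTG ATG CCC TAA GAT — ATG at 12, stop TAA at 27 → 18 nt; ATG at 48, stop TAA at 54 → 9 nt.
ORFs ≥ 5 codons: frame -3 12–29 (6 codons). Count = 1.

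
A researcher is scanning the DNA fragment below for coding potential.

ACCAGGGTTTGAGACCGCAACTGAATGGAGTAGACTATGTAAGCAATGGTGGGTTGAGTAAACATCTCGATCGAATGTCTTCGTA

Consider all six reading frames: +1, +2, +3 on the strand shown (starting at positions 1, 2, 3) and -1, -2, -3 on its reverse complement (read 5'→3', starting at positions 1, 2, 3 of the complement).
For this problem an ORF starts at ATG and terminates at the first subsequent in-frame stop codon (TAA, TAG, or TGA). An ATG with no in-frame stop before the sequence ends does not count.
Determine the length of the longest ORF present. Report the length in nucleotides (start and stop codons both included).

Reverse complement (5'→3'): TACGAAGACATTCGATCGAGATGTTTACTCAACCCACCATTGCTTACATAGTCTACTCCATTCAGTTGCGGTCTCAAACCCTGGT
Frame +1: ACC AGG GTT TGA GAC CGC AAC TGA ATG GAG TAG ACT ATG TAA GCA ATG GTG GGT TGA GTA AAC ATC TCG ATC GAA TGT CTT CGT — ATG at 25, stop TAG at 31 → 9 nt; ATG at 37, stop TAA at 40 → 6 nt; ATG at 46, stop TGA at 55 → 12 nt.
Frame +2: CCA GGG TTT GAG ACC GCA ACT GAA TGG AGT AGA CTA TGT AAG CAA TGG TGG GTT GAG TAA ACA TCT CGA TCG AAT GTC TTC GTA — no ATG→stop ORF.
Frame +3: CAG GGT TTG AGA CCG CAA CTG AAT GGA GTA GAC TAT GTA AGC AAT GGT GGG TTG AGT AAA CAT CTC GAT CGA ATG TCT TCG — no ATG→stop ORF.
Frame -1: TAC GAA GAC ATT CGA TCG AGA TGT TTA CTC AAC CCA CCA TTG CTT ACA TAG TCT ACT CCA TTC AGT TGC GGT CTC AAA CCC TGG — no ATG→stop ORF.
Frame -2: ACG AAG ACA TTC GAT CGA GAT GTT TAC TCA ACC CAC CAT TGC TTA CAT AGT CTA CTC CAT TCA GTT GCG GTC TCA AAC CCT GGT — no ATG→stop ORF.
Frame -3: CGA AGA CAT TCG ATC GAG ATG TTT ACT CAA CCC ACC ATT GCT TAC ATA GTC TAC TCC ATT CAG TTG CGG TCT CAA ACC CTG — no ATG→stop ORF.
Longest: frame +1, positions 46–57, 12 nt = 4 codons = 3 aa. → 12 nucleotides.

12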